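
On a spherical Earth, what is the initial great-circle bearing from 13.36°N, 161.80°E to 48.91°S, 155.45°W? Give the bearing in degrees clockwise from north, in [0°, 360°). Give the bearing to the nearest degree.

Δλ = -155.45 − 161.80 = -317.25°; wrapped into (−180°, 180°]: 42.75°.
θ = atan2( sin Δλ · cos φ₂ , cos φ₁ · sin φ₂ − sin φ₁ · cos φ₂ · cos Δλ )
  = atan2(0.44614, -0.84480) = 152.162° → normalised to [0°, 360°): 152.162°.

152°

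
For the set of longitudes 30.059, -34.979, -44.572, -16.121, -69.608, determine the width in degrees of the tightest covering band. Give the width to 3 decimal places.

Sort the longitudes: -69.608°, -44.572°, -34.979°, -16.121°, +30.059°.
Eastward gaps between consecutive values (wrapping around): 25.036°, 9.593°, 18.858°, 46.180°, 260.333°.
Largest gap = 260.333° ⇒ minimal covering band is its complement: 360° − 260.333° = 99.667°.
Band runs from -69.608° eastward to +30.059°.

99.667°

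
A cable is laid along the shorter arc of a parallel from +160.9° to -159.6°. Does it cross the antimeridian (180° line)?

Naïve |-159.6 − 160.9| = 320.5° > 180°, so the shorter arc goes the other way round — across 180°.
Signed shortest Δλ = ((-159.6 − 160.9 + 180) mod 360) − 180 = 39.5°.
Going east by 39.5° from +160.9° passes through 180° before reaching -159.6°.

Yes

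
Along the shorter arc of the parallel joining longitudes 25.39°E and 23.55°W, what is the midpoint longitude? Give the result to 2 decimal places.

Signed shortest Δλ from +25.39° to -23.55° is -48.94°.
Midpoint longitude = +25.39° + (-48.94°)/2 = +25.39° − 24.47° = +0.92°.

0.92°E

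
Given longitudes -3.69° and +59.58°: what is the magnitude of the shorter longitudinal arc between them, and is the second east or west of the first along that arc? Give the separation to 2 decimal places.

Raw difference: 59.58 − -3.69 = 63.27°.
Normalise into (−180°, 180°]: 63.27° stays 63.27°.
Positive ⇒ the second point lies to the east; separation 63.27°.

63.27° east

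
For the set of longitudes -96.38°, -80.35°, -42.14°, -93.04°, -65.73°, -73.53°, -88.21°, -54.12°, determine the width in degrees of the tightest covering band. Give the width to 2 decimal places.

54.24°

Sort the longitudes: -96.38°, -93.04°, -88.21°, -80.35°, -73.53°, -65.73°, -54.12°, -42.14°.
Eastward gaps between consecutive values (wrapping around): 3.34°, 4.83°, 7.86°, 6.82°, 7.80°, 11.61°, 11.98°, 305.76°.
Largest gap = 305.76° ⇒ minimal covering band is its complement: 360° − 305.76° = 54.24°.
Band runs from -96.38° eastward to -42.14°.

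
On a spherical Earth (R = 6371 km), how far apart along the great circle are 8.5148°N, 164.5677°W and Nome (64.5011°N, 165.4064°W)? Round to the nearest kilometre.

Δλ = -165.4064 − -164.5677 = -0.8387°.
Δφ = 64.5011 − 8.5148 = 55.9863°.
a = sin²(Δφ/2) + cos φ₁ · cos φ₂ · sin²(Δλ/2) = 0.220327.
c = 2·atan2(√a, √(1−a)) = 0.97720 rad → d = 6371·c ≈ 6225.74 km.

6226 km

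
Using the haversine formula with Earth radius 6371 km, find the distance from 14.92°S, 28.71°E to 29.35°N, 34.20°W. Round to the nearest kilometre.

8349 km

Δλ = -34.20 − 28.71 = -62.91°.
Δφ = 29.35 − -14.92 = 44.27°.
a = sin²(Δφ/2) + cos φ₁ · cos φ₂ · sin²(Δλ/2) = 0.371321.
c = 2·atan2(√a, √(1−a)) = 1.31051 rad → d = 6371·c ≈ 8349.26 km.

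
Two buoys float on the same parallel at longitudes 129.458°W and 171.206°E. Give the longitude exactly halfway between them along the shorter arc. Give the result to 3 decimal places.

Signed shortest Δλ from -129.458° to +171.206° is -59.336°.
Midpoint longitude = -129.458° + (-59.336°)/2 = -129.458° − 29.668° = -159.126°.
(The naïve average (-129.458 + +171.206)/2 = 20.874° is on the wrong side of the globe.)

159.126°W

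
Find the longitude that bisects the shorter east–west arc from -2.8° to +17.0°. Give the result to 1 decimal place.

+7.1°

Signed shortest Δλ from -2.8° to +17.0° is +19.8°.
Midpoint longitude = -2.8° + (+19.8°)/2 = -2.8° + 9.9° = +7.1°.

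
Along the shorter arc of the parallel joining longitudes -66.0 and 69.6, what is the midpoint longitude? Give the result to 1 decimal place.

Signed shortest Δλ from -66.0° to +69.6° is +135.6°.
Midpoint longitude = -66.0° + (+135.6°)/2 = -66.0° + 67.8° = +1.8°.

+1.8°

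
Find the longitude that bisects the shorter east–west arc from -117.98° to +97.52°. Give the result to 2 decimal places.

+169.77°

Signed shortest Δλ from -117.98° to +97.52° is -144.50°.
Midpoint longitude = -117.98° + (-144.50°)/2 = -117.98° − 72.25° = -190.23°.
Normalise into (−180°, 180°]: +169.77°.
(The naïve average (-117.98 + +97.52)/2 = -10.23° is on the wrong side of the globe.)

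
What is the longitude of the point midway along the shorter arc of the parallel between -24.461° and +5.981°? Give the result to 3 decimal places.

-9.240°

Signed shortest Δλ from -24.461° to +5.981° is +30.442°.
Midpoint longitude = -24.461° + (+30.442°)/2 = -24.461° + 15.221° = -9.240°.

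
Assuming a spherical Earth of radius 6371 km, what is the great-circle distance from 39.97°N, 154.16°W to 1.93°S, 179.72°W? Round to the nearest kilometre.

Δλ = -179.72 − -154.16 = -25.56°.
Δφ = -1.93 − 39.97 = -41.90°.
a = sin²(Δφ/2) + cos φ₁ · cos φ₂ · sin²(Δλ/2) = 0.165324.
c = 2·atan2(√a, √(1−a)) = 0.83746 rad → d = 6371·c ≈ 5335.46 km.

5335 km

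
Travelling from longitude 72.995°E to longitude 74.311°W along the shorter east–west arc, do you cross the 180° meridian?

No

Signed shortest Δλ = ((-74.311 − 72.995 + 180) mod 360) − 180 = -147.306°.
Going west by 147.306° from +72.995° reaches -74.311° without touching 180°.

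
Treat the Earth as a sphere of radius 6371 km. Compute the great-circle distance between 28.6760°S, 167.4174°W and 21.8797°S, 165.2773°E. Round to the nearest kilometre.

Δλ = 165.2773 − -167.4174 = 332.6947°; wrapped into (−180°, 180°]: -27.3053°.
Δφ = -21.8797 − -28.6760 = 6.7963°.
a = sin²(Δφ/2) + cos φ₁ · cos φ₂ · sin²(Δλ/2) = 0.048872.
c = 2·atan2(√a, √(1−a)) = 0.44582 rad → d = 6371·c ≈ 2840.34 km.

2840 km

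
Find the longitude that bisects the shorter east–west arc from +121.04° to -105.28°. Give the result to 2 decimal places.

Signed shortest Δλ from +121.04° to -105.28° is +133.68°.
Midpoint longitude = +121.04° + (+133.68°)/2 = +121.04° + 66.84° = +187.88°.
Normalise into (−180°, 180°]: -172.12°.
(The naïve average (+121.04 + -105.28)/2 = 7.88° is on the wrong side of the globe.)

-172.12°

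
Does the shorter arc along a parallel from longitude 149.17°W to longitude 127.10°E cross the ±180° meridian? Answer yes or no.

Naïve |127.10 − -149.17| = 276.27° > 180°, so the shorter arc goes the other way round — across 180°.
Signed shortest Δλ = ((127.10 − -149.17 + 180) mod 360) − 180 = -83.73°.
Going west by 83.73° from -149.17° passes through 180° before reaching +127.10°.

Yes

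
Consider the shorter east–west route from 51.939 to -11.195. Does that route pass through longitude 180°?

No

Signed shortest Δλ = ((-11.195 − 51.939 + 180) mod 360) − 180 = -63.134°.
Going west by 63.134° from +51.939° reaches -11.195° without touching 180°.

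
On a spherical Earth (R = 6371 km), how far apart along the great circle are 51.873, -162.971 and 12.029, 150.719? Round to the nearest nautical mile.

Δλ = 150.719 − -162.971 = 313.690°; wrapped into (−180°, 180°]: -46.310°.
Δφ = 12.029 − 51.873 = -39.844°.
a = sin²(Δφ/2) + cos φ₁ · cos φ₂ · sin²(Δλ/2) = 0.209473.
c = 2·atan2(√a, √(1−a)) = 0.95077 rad → d = 6371·c ≈ 6057.37 km ≈ 3270.72 nmi.

3271 nmi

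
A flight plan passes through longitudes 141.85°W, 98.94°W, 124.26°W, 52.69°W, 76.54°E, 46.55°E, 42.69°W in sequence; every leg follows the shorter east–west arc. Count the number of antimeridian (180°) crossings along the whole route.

Leg 1: -141.85° → -98.94°, shortest Δλ = 42.91° (east) — does not cross 180°.
Leg 2: -98.94° → -124.26°, shortest Δλ = -25.32° (west) — does not cross 180°.
Leg 3: -124.26° → -52.69°, shortest Δλ = 71.57° (east) — does not cross 180°.
Leg 4: -52.69° → +76.54°, shortest Δλ = 129.23° (east) — does not cross 180°.
Leg 5: +76.54° → +46.55°, shortest Δλ = -29.99° (west) — does not cross 180°.
Leg 6: +46.55° → -42.69°, shortest Δλ = -89.24° (west) — does not cross 180°.
Total crossings: 0.

0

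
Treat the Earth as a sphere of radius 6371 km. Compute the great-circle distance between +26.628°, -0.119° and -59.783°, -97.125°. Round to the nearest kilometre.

Δλ = -97.125 − -0.119 = -97.006°.
Δφ = -59.783 − 26.628 = -86.411°.
a = sin²(Δφ/2) + cos φ₁ · cos φ₂ · sin²(Δλ/2) = 0.721086.
c = 2·atan2(√a, √(1−a)) = 2.02882 rad → d = 6371·c ≈ 12925.59 km.

12926 km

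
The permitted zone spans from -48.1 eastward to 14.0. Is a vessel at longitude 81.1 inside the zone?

No

Band width going east from -48.1° to +14.0°: ((14.0 − -48.1) mod 360) = 62.1°.
Offset of +81.1° east of the west edge: ((81.1 − -48.1) mod 360) = 129.2°.
129.2° > 62.1° ⇒ outside.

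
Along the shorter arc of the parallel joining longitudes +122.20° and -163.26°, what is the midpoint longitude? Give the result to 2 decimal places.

+159.47°

Signed shortest Δλ from +122.20° to -163.26° is +74.54°.
Midpoint longitude = +122.20° + (+74.54°)/2 = +122.20° + 37.27° = +159.47°.
(The naïve average (+122.20 + -163.26)/2 = -20.53° is on the wrong side of the globe.)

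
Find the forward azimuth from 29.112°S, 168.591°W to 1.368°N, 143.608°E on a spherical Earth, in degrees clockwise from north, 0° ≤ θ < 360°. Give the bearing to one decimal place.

295.1°

Δλ = 143.608 − -168.591 = 312.199°; wrapped into (−180°, 180°]: -47.801°.
θ = atan2( sin Δλ · cos φ₂ , cos φ₁ · sin φ₂ − sin φ₁ · cos φ₂ · cos Δλ )
  = atan2(-0.74061, 0.34756) = -64.860° → normalised to [0°, 360°): 295.140°.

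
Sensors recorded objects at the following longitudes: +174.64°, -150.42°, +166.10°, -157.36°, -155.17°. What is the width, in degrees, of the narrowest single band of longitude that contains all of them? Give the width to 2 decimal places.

43.48°

Sort the longitudes: -157.36°, -155.17°, -150.42°, +166.10°, +174.64°.
Eastward gaps between consecutive values (wrapping around): 2.19°, 4.75°, 316.52°, 8.54°, 28.00°.
Largest gap = 316.52° ⇒ minimal covering band is its complement: 360° − 316.52° = 43.48°.
Band runs from +166.10° eastward to -150.42°, crossing the antimeridian.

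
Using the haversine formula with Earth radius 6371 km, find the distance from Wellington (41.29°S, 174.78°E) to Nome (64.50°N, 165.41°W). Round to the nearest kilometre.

11890 km

Δλ = -165.41 − 174.78 = -340.19°; wrapped into (−180°, 180°]: 19.81°.
Δφ = 64.50 − -41.29 = 105.79°.
a = sin²(Δφ/2) + cos φ₁ · cos φ₂ · sin²(Δλ/2) = 0.645628.
c = 2·atan2(√a, √(1−a)) = 1.86633 rad → d = 6371·c ≈ 11890.42 km.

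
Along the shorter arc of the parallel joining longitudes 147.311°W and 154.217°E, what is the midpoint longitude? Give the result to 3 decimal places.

Signed shortest Δλ from -147.311° to +154.217° is -58.472°.
Midpoint longitude = -147.311° + (-58.472°)/2 = -147.311° − 29.236° = -176.547°.
(The naïve average (-147.311 + +154.217)/2 = 3.453° is on the wrong side of the globe.)

176.547°W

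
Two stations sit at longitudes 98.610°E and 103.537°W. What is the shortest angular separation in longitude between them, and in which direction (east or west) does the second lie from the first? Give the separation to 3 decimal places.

157.853° east

Raw difference: -103.537 − 98.610 = -202.147°.
Normalise into (−180°, 180°]: -202.147° + 360° = 157.853°.
Positive ⇒ the second point lies to the east; separation 157.853°.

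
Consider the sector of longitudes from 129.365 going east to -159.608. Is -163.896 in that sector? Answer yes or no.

Band width going east from +129.365° to -159.608°: ((-159.608 − 129.365) mod 360) = 71.027°.
Offset of -163.896° east of the west edge: ((-163.896 − 129.365) mod 360) = 66.739°.
66.739° ≤ 71.027° ⇒ inside.

Yes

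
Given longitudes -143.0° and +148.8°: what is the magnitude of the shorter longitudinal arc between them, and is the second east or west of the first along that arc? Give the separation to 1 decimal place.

Raw difference: 148.8 − -143.0 = 291.8°.
Normalise into (−180°, 180°]: 291.8° − 360° = -68.2°.
Negative ⇒ the second point lies to the west; separation 68.2°.

68.2° west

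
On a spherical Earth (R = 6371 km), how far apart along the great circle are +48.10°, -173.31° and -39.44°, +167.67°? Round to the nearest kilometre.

9913 km

Δλ = 167.67 − -173.31 = 340.98°; wrapped into (−180°, 180°]: -19.02°.
Δφ = -39.44 − 48.10 = -87.54°.
a = sin²(Δφ/2) + cos φ₁ · cos φ₂ · sin²(Δλ/2) = 0.492618.
c = 2·atan2(√a, √(1−a)) = 1.55603 rad → d = 6371·c ≈ 9913.48 km.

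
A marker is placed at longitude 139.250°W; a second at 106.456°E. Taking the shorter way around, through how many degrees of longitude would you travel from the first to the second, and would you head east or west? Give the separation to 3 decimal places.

114.294° west

Raw difference: 106.456 − -139.250 = 245.706°.
Normalise into (−180°, 180°]: 245.706° − 360° = -114.294°.
Negative ⇒ the second point lies to the west; separation 114.294°.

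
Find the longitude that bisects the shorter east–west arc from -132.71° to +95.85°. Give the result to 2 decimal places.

Signed shortest Δλ from -132.71° to +95.85° is -131.44°.
Midpoint longitude = -132.71° + (-131.44°)/2 = -132.71° − 65.72° = -198.43°.
Normalise into (−180°, 180°]: +161.57°.
(The naïve average (-132.71 + +95.85)/2 = -18.43° is on the wrong side of the globe.)

+161.57°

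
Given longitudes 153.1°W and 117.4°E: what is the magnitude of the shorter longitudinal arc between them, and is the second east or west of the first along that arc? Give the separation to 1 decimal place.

Raw difference: 117.4 − -153.1 = 270.5°.
Normalise into (−180°, 180°]: 270.5° − 360° = -89.5°.
Negative ⇒ the second point lies to the west; separation 89.5°.

89.5° west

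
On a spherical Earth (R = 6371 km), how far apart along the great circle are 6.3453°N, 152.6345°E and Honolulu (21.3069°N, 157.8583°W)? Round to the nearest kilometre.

5571 km

Δλ = -157.8583 − 152.6345 = -310.4928°; wrapped into (−180°, 180°]: 49.5072°.
Δφ = 21.3069 − 6.3453 = 14.9616°.
a = sin²(Δφ/2) + cos φ₁ · cos φ₂ · sin²(Δλ/2) = 0.179290.
c = 2·atan2(√a, √(1−a)) = 0.87445 rad → d = 6371·c ≈ 5571.11 km.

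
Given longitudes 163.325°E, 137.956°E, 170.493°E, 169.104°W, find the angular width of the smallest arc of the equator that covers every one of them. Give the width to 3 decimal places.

52.940°

Sort the longitudes: -169.104°, +137.956°, +163.325°, +170.493°.
Eastward gaps between consecutive values (wrapping around): 307.060°, 25.369°, 7.168°, 20.403°.
Largest gap = 307.060° ⇒ minimal covering band is its complement: 360° − 307.060° = 52.940°.
Band runs from +137.956° eastward to -169.104°, crossing the antimeridian.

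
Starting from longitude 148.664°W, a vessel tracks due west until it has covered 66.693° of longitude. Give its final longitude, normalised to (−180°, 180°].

144.643°E

Start at -148.664°; shift −66.693° → -215.357°.
-215.357° lies outside (−180°, 180°]; add 360° → +144.643°.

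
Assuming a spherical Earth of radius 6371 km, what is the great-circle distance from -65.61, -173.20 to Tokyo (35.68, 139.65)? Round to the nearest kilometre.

11969 km

Δλ = 139.65 − -173.20 = 312.85°; wrapped into (−180°, 180°]: -47.15°.
Δφ = 35.68 − -65.61 = 101.29°.
a = sin²(Δφ/2) + cos φ₁ · cos φ₂ · sin²(Δλ/2) = 0.651543.
c = 2·atan2(√a, √(1−a)) = 1.87873 rad → d = 6371·c ≈ 11969.36 km.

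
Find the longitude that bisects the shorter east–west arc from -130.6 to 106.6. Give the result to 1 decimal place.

Signed shortest Δλ from -130.6° to +106.6° is -122.8°.
Midpoint longitude = -130.6° + (-122.8°)/2 = -130.6° − 61.4° = -192.0°.
Normalise into (−180°, 180°]: +168.0°.
(The naïve average (-130.6 + +106.6)/2 = -12.0° is on the wrong side of the globe.)

+168.0°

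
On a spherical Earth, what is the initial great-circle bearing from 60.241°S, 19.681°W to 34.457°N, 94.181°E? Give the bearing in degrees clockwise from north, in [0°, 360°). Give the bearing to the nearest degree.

Δλ = 94.181 − -19.681 = 113.862°.
θ = atan2( sin Δλ · cos φ₂ , cos φ₁ · sin φ₂ − sin φ₁ · cos φ₂ · cos Δλ )
  = atan2(0.75407, -0.00874) = 90.664° → normalised to [0°, 360°): 90.664°.

91°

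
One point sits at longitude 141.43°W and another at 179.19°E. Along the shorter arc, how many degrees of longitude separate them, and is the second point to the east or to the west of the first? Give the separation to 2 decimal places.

39.38° west

Raw difference: 179.19 − -141.43 = 320.62°.
Normalise into (−180°, 180°]: 320.62° − 360° = -39.38°.
Negative ⇒ the second point lies to the west; separation 39.38°.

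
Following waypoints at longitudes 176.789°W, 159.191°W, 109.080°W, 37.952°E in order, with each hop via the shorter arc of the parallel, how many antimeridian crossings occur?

Leg 1: -176.789° → -159.191°, shortest Δλ = 17.598° (east) — does not cross 180°.
Leg 2: -159.191° → -109.080°, shortest Δλ = 50.111° (east) — does not cross 180°.
Leg 3: -109.080° → +37.952°, shortest Δλ = 147.032° (east) — does not cross 180°.
Total crossings: 0.

0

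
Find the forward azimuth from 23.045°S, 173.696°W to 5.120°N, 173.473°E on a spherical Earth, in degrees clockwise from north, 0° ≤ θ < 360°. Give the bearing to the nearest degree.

Δλ = 173.473 − -173.696 = 347.169°; wrapped into (−180°, 180°]: -12.831°.
θ = atan2( sin Δλ · cos φ₂ , cos φ₁ · sin φ₂ − sin φ₁ · cos φ₂ · cos Δλ )
  = atan2(-0.22119, 0.46228) = -25.570° → normalised to [0°, 360°): 334.430°.

334°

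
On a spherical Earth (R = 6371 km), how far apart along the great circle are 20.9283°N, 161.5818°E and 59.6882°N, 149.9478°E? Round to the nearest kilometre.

4408 km

Δλ = 149.9478 − 161.5818 = -11.6340°.
Δφ = 59.6882 − 20.9283 = 38.7599°.
a = sin²(Δφ/2) + cos φ₁ · cos φ₂ · sin²(Δλ/2) = 0.114954.
c = 2·atan2(√a, √(1−a)) = 0.69181 rad → d = 6371·c ≈ 4407.53 km.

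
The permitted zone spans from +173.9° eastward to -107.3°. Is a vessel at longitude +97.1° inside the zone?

No

Band width going east from +173.9° to -107.3°: ((-107.3 − 173.9) mod 360) = 78.8°.
Offset of +97.1° east of the west edge: ((97.1 − 173.9) mod 360) = 283.2°.
283.2° > 78.8° ⇒ outside.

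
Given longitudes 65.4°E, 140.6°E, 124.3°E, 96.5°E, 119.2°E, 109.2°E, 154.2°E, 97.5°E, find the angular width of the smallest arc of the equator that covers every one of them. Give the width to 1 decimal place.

88.8°

Sort the longitudes: +65.4°, +96.5°, +97.5°, +109.2°, +119.2°, +124.3°, +140.6°, +154.2°.
Eastward gaps between consecutive values (wrapping around): 31.1°, 1.0°, 11.7°, 10.0°, 5.1°, 16.3°, 13.6°, 271.2°.
Largest gap = 271.2° ⇒ minimal covering band is its complement: 360° − 271.2° = 88.8°.
Band runs from +65.4° eastward to +154.2°.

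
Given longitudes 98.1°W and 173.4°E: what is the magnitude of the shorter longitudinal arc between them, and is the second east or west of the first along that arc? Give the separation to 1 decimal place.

Raw difference: 173.4 − -98.1 = 271.5°.
Normalise into (−180°, 180°]: 271.5° − 360° = -88.5°.
Negative ⇒ the second point lies to the west; separation 88.5°.

88.5° west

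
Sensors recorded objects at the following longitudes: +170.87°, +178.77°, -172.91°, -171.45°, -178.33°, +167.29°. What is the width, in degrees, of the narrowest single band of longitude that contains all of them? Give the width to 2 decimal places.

Sort the longitudes: -178.33°, -172.91°, -171.45°, +167.29°, +170.87°, +178.77°.
Eastward gaps between consecutive values (wrapping around): 5.42°, 1.46°, 338.74°, 3.58°, 7.90°, 2.90°.
Largest gap = 338.74° ⇒ minimal covering band is its complement: 360° − 338.74° = 21.26°.
Band runs from +167.29° eastward to -171.45°, crossing the antimeridian.

21.26°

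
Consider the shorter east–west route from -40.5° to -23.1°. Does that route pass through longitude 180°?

Signed shortest Δλ = ((-23.1 − -40.5 + 180) mod 360) − 180 = 17.4°.
Going east by 17.4° from -40.5° reaches -23.1° without touching 180°.

No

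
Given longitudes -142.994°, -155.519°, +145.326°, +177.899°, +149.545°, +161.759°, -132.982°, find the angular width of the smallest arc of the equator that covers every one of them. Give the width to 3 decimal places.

81.692°

Sort the longitudes: -155.519°, -142.994°, -132.982°, +145.326°, +149.545°, +161.759°, +177.899°.
Eastward gaps between consecutive values (wrapping around): 12.525°, 10.012°, 278.308°, 4.219°, 12.214°, 16.140°, 26.582°.
Largest gap = 278.308° ⇒ minimal covering band is its complement: 360° − 278.308° = 81.692°.
Band runs from +145.326° eastward to -132.982°, crossing the antimeridian.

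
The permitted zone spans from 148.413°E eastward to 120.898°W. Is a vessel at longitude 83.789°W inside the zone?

No

Band width going east from +148.413° to -120.898°: ((-120.898 − 148.413) mod 360) = 90.689°.
Offset of -83.789° east of the west edge: ((-83.789 − 148.413) mod 360) = 127.798°.
127.798° > 90.689° ⇒ outside.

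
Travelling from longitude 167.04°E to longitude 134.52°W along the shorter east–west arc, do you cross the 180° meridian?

Naïve |-134.52 − 167.04| = 301.56° > 180°, so the shorter arc goes the other way round — across 180°.
Signed shortest Δλ = ((-134.52 − 167.04 + 180) mod 360) − 180 = 58.44°.
Going east by 58.44° from +167.04° passes through 180° before reaching -134.52°.

Yes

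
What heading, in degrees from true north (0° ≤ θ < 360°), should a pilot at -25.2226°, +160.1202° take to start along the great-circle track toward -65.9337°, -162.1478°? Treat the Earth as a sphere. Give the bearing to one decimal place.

Δλ = -162.1478 − 160.1202 = -322.2680°; wrapped into (−180°, 180°]: 37.7320°.
θ = atan2( sin Δλ · cos φ₂ , cos φ₁ · sin φ₂ − sin φ₁ · cos φ₂ · cos Δλ )
  = atan2(0.24956, -0.68858) = 160.078° → normalised to [0°, 360°): 160.078°.

160.1°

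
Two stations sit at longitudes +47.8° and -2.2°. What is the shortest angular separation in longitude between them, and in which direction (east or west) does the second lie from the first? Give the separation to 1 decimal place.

Raw difference: -2.2 − 47.8 = -50.0°.
Normalise into (−180°, 180°]: -50.0° stays -50.0°.
Negative ⇒ the second point lies to the west; separation 50.0°.

50.0° west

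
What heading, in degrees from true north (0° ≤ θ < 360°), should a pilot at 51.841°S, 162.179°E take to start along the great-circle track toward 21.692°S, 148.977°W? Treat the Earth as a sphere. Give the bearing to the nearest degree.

Δλ = -148.977 − 162.179 = -311.156°; wrapped into (−180°, 180°]: 48.844°.
θ = atan2( sin Δλ · cos φ₂ , cos φ₁ · sin φ₂ − sin φ₁ · cos φ₂ · cos Δλ )
  = atan2(0.69960, 0.25246) = 70.157° → normalised to [0°, 360°): 70.157°.

70°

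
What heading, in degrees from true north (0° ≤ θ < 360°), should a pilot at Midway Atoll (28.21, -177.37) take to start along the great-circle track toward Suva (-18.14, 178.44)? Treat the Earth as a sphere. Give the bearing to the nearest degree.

Δλ = 178.44 − -177.37 = 355.81°; wrapped into (−180°, 180°]: -4.19°.
θ = atan2( sin Δλ · cos φ₂ , cos φ₁ · sin φ₂ − sin φ₁ · cos φ₂ · cos Δλ )
  = atan2(-0.06943, -0.72237) = -174.510° → normalised to [0°, 360°): 185.490°.

185°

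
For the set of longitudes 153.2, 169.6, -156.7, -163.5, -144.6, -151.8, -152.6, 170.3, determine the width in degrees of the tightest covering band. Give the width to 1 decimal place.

Sort the longitudes: -163.5°, -156.7°, -152.6°, -151.8°, -144.6°, +153.2°, +169.6°, +170.3°.
Eastward gaps between consecutive values (wrapping around): 6.8°, 4.1°, 0.8°, 7.2°, 297.8°, 16.4°, 0.7°, 26.2°.
Largest gap = 297.8° ⇒ minimal covering band is its complement: 360° − 297.8° = 62.2°.
Band runs from +153.2° eastward to -144.6°, crossing the antimeridian.

62.2°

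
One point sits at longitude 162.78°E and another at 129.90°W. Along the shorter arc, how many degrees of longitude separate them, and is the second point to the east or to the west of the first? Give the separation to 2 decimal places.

67.32° east

Raw difference: -129.90 − 162.78 = -292.68°.
Normalise into (−180°, 180°]: -292.68° + 360° = 67.32°.
Positive ⇒ the second point lies to the east; separation 67.32°.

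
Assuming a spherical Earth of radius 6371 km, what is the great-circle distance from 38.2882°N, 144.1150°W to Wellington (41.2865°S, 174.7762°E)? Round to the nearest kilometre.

Δλ = 174.7762 − -144.1150 = 318.8912°; wrapped into (−180°, 180°]: -41.1088°.
Δφ = -41.2865 − 38.2882 = -79.5747°.
a = sin²(Δφ/2) + cos φ₁ · cos φ₂ · sin²(Δλ/2) = 0.482226.
c = 2·atan2(√a, √(1−a)) = 1.53524 rad → d = 6371·c ≈ 9781.02 km.

9781 km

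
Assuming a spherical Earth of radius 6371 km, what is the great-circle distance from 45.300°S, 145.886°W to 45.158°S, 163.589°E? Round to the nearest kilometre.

3890 km

Δλ = 163.589 − -145.886 = 309.475°; wrapped into (−180°, 180°]: -50.525°.
Δφ = -45.158 − -45.300 = 0.142°.
a = sin²(Δφ/2) + cos φ₁ · cos φ₂ · sin²(Δλ/2) = 0.090338.
c = 2·atan2(√a, √(1−a)) = 0.61057 rad → d = 6371·c ≈ 3889.91 km.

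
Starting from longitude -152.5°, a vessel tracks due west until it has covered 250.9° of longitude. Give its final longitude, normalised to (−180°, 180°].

Start at -152.5°; shift −250.9° → -403.4°.
-403.4° lies outside (−180°, 180°]; add 360° → -43.4°.

-43.4°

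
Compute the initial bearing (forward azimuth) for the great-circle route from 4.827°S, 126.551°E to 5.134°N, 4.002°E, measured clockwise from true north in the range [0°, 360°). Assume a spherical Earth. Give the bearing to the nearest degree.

273°

Δλ = 4.002 − 126.551 = -122.549°.
θ = atan2( sin Δλ · cos φ₂ , cos φ₁ · sin φ₂ − sin φ₁ · cos φ₂ · cos Δλ )
  = atan2(-0.83955, 0.04408) = -86.995° → normalised to [0°, 360°): 273.005°.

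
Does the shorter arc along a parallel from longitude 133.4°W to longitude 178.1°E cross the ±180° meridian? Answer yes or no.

Naïve |178.1 − -133.4| = 311.5° > 180°, so the shorter arc goes the other way round — across 180°.
Signed shortest Δλ = ((178.1 − -133.4 + 180) mod 360) − 180 = -48.5°.
Going west by 48.5° from -133.4° passes through 180° before reaching +178.1°.

Yes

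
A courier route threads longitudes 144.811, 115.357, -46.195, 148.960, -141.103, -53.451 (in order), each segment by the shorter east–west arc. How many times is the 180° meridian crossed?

2

Leg 1: +144.811° → +115.357°, shortest Δλ = -29.454° (west) — does not cross 180°.
Leg 2: +115.357° → -46.195°, shortest Δλ = -161.552° (west) — does not cross 180°.
Leg 3: -46.195° → +148.960°, shortest Δλ = -164.845° (west) — crosses 180°.
Leg 4: +148.960° → -141.103°, shortest Δλ = 69.937° (east) — crosses 180°.
Leg 5: -141.103° → -53.451°, shortest Δλ = 87.652° (east) — does not cross 180°.
Total crossings: 2.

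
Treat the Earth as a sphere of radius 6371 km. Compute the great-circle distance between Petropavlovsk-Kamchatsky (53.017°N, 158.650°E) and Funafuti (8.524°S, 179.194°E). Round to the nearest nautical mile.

Δλ = 179.194 − 158.650 = 20.544°.
Δφ = -8.524 − 53.017 = -61.541°.
a = sin²(Δφ/2) + cos φ₁ · cos φ₂ · sin²(Δλ/2) = 0.280653.
c = 2·atan2(√a, √(1−a)) = 1.11665 rad → d = 6371·c ≈ 7114.19 km ≈ 3841.35 nmi.

3841 nmi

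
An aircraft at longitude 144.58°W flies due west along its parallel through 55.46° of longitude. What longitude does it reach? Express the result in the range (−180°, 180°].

159.96°E

Start at -144.58°; shift −55.46° → -200.04°.
-200.04° lies outside (−180°, 180°]; add 360° → +159.96°.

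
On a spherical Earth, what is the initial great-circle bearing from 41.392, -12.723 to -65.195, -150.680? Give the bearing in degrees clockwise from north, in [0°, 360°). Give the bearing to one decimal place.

Δλ = -150.680 − -12.723 = -137.957°.
θ = atan2( sin Δλ · cos φ₂ , cos φ₁ · sin φ₂ − sin φ₁ · cos φ₂ · cos Δλ )
  = atan2(-0.28096, -0.47498) = -149.395° → normalised to [0°, 360°): 210.605°.

210.6°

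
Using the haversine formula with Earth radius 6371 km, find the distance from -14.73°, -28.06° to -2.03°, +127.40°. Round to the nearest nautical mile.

Δλ = 127.40 − -28.06 = 155.46°.
Δφ = -2.03 − -14.73 = 12.70°.
a = sin²(Δφ/2) + cos φ₁ · cos φ₂ · sin²(Δλ/2) = 0.935108.
c = 2·atan2(√a, √(1−a)) = 2.62644 rad → d = 6371·c ≈ 16733.03 km ≈ 9035.11 nmi.

9035 nmi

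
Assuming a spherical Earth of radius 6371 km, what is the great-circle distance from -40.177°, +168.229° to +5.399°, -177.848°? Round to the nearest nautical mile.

Δλ = -177.848 − 168.229 = -346.077°; wrapped into (−180°, 180°]: 13.923°.
Δφ = 5.399 − -40.177 = 45.576°.
a = sin²(Δφ/2) + cos φ₁ · cos φ₂ · sin²(Δλ/2) = 0.161193.
c = 2·atan2(√a, √(1−a)) = 0.82628 rad → d = 6371·c ≈ 5264.25 km ≈ 2842.47 nmi.

2842 nmi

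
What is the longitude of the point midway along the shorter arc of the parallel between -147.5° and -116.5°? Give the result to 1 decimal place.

-132.0°

Signed shortest Δλ from -147.5° to -116.5° is +31.0°.
Midpoint longitude = -147.5° + (+31.0°)/2 = -147.5° + 15.5° = -132.0°.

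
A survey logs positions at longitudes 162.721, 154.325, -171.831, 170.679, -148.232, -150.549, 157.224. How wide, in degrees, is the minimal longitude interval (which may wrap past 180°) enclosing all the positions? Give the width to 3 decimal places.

Sort the longitudes: -171.831°, -150.549°, -148.232°, +154.325°, +157.224°, +162.721°, +170.679°.
Eastward gaps between consecutive values (wrapping around): 21.282°, 2.317°, 302.557°, 2.899°, 5.497°, 7.958°, 17.490°.
Largest gap = 302.557° ⇒ minimal covering band is its complement: 360° − 302.557° = 57.443°.
Band runs from +154.325° eastward to -148.232°, crossing the antimeridian.

57.443°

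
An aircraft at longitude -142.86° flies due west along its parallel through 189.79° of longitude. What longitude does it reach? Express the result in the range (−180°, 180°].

Start at -142.86°; shift −189.79° → -332.65°.
-332.65° lies outside (−180°, 180°]; add 360° → +27.35°.

+27.35°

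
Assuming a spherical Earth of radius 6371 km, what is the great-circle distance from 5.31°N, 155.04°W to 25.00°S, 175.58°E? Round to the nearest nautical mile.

Δλ = 175.58 − -155.04 = 330.62°; wrapped into (−180°, 180°]: -29.38°.
Δφ = -25.00 − 5.31 = -30.31°.
a = sin²(Δφ/2) + cos φ₁ · cos φ₂ · sin²(Δλ/2) = 0.126378.
c = 2·atan2(√a, √(1−a)) = 0.72689 rad → d = 6371·c ≈ 4631.03 km ≈ 2500.56 nmi.

2501 nmi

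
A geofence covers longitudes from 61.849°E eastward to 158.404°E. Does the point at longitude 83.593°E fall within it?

Band width going east from +61.849° to +158.404°: ((158.404 − 61.849) mod 360) = 96.555°.
Offset of +83.593° east of the west edge: ((83.593 − 61.849) mod 360) = 21.744°.
21.744° ≤ 96.555° ⇒ inside.

Yes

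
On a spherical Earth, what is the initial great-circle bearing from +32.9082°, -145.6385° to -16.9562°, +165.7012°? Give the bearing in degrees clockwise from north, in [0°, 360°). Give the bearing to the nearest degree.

Δλ = 165.7012 − -145.6385 = 311.3397°; wrapped into (−180°, 180°]: -48.6603°.
θ = atan2( sin Δλ · cos φ₂ , cos φ₁ · sin φ₂ − sin φ₁ · cos φ₂ · cos Δλ )
  = atan2(-0.71817, -0.58810) = -129.314° → normalised to [0°, 360°): 230.686°.

231°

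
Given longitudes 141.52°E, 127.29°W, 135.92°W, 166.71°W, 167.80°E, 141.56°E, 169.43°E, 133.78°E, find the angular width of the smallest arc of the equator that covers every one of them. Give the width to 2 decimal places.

98.93°

Sort the longitudes: -166.71°, -135.92°, -127.29°, +133.78°, +141.52°, +141.56°, +167.80°, +169.43°.
Eastward gaps between consecutive values (wrapping around): 30.79°, 8.63°, 261.07°, 7.74°, 0.04°, 26.24°, 1.63°, 23.86°.
Largest gap = 261.07° ⇒ minimal covering band is its complement: 360° − 261.07° = 98.93°.
Band runs from +133.78° eastward to -127.29°, crossing the antimeridian.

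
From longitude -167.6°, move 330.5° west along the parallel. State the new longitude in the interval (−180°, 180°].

-138.1°

Start at -167.6°; shift −330.5° → -498.1°.
-498.1° lies outside (−180°, 180°]; add 360° → -138.1°.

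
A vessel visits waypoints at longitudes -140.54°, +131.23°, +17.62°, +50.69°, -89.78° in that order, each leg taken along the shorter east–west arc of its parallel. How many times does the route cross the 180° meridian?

Leg 1: -140.54° → +131.23°, shortest Δλ = -88.23° (west) — crosses 180°.
Leg 2: +131.23° → +17.62°, shortest Δλ = -113.61° (west) — does not cross 180°.
Leg 3: +17.62° → +50.69°, shortest Δλ = 33.07° (east) — does not cross 180°.
Leg 4: +50.69° → -89.78°, shortest Δλ = -140.47° (west) — does not cross 180°.
Total crossings: 1.

1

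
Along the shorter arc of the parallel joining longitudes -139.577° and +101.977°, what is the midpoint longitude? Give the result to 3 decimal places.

+161.200°

Signed shortest Δλ from -139.577° to +101.977° is -118.446°.
Midpoint longitude = -139.577° + (-118.446°)/2 = -139.577° − 59.223° = -198.800°.
Normalise into (−180°, 180°]: +161.200°.
(The naïve average (-139.577 + +101.977)/2 = -18.8° is on the wrong side of the globe.)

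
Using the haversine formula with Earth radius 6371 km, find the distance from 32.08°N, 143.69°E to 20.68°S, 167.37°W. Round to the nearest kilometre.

7844 km

Δλ = -167.37 − 143.69 = -311.06°; wrapped into (−180°, 180°]: 48.94°.
Δφ = -20.68 − 32.08 = -52.76°.
a = sin²(Δφ/2) + cos φ₁ · cos φ₂ · sin²(Δλ/2) = 0.333433.
c = 2·atan2(√a, √(1−a)) = 1.23117 rad → d = 6371·c ≈ 7843.78 km.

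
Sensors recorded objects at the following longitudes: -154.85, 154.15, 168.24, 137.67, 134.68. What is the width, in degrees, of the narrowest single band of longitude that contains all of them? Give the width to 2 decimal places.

70.47°

Sort the longitudes: -154.85°, +134.68°, +137.67°, +154.15°, +168.24°.
Eastward gaps between consecutive values (wrapping around): 289.53°, 2.99°, 16.48°, 14.09°, 36.91°.
Largest gap = 289.53° ⇒ minimal covering band is its complement: 360° − 289.53° = 70.47°.
Band runs from +134.68° eastward to -154.85°, crossing the antimeridian.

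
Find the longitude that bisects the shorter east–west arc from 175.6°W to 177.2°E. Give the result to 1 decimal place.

179.2°W

Signed shortest Δλ from -175.6° to +177.2° is -7.2°.
Midpoint longitude = -175.6° + (-7.2°)/2 = -175.6° − 3.6° = -179.2°.
(The naïve average (-175.6 + +177.2)/2 = 0.8° is on the wrong side of the globe.)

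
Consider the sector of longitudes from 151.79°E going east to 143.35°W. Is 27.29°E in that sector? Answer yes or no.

Band width going east from +151.79° to -143.35°: ((-143.35 − 151.79) mod 360) = 64.86°.
Offset of +27.29° east of the west edge: ((27.29 − 151.79) mod 360) = 235.50°.
235.50° > 64.86° ⇒ outside.

No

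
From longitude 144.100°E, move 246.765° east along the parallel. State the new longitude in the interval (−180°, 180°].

Start at +144.100°; shift +246.765° → +390.865°.
+390.865° lies outside (−180°, 180°]; subtract 360° → +30.865°.

30.865°E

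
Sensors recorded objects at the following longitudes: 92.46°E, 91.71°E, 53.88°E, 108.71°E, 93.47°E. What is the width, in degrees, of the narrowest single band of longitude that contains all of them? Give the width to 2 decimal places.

54.83°

Sort the longitudes: +53.88°, +91.71°, +92.46°, +93.47°, +108.71°.
Eastward gaps between consecutive values (wrapping around): 37.83°, 0.75°, 1.01°, 15.24°, 305.17°.
Largest gap = 305.17° ⇒ minimal covering band is its complement: 360° − 305.17° = 54.83°.
Band runs from +53.88° eastward to +108.71°.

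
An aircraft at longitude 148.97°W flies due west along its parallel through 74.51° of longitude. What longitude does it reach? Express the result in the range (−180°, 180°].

Start at -148.97°; shift −74.51° → -223.48°.
-223.48° lies outside (−180°, 180°]; add 360° → +136.52°.

136.52°E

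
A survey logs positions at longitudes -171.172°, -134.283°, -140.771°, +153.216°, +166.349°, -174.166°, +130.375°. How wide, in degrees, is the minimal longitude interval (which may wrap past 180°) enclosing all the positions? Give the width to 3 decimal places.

Sort the longitudes: -174.166°, -171.172°, -140.771°, -134.283°, +130.375°, +153.216°, +166.349°.
Eastward gaps between consecutive values (wrapping around): 2.994°, 30.401°, 6.488°, 264.658°, 22.841°, 13.133°, 19.485°.
Largest gap = 264.658° ⇒ minimal covering band is its complement: 360° − 264.658° = 95.342°.
Band runs from +130.375° eastward to -134.283°, crossing the antimeridian.

95.342°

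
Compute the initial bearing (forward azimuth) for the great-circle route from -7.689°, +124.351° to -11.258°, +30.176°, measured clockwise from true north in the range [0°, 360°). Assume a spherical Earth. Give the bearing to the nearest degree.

Δλ = 30.176 − 124.351 = -94.175°.
θ = atan2( sin Δλ · cos φ₂ , cos φ₁ · sin φ₂ − sin φ₁ · cos φ₂ · cos Δλ )
  = atan2(-0.97816, -0.20303) = -101.726° → normalised to [0°, 360°): 258.274°.

258°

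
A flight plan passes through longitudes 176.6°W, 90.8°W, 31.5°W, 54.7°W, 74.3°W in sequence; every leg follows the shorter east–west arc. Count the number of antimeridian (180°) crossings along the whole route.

Leg 1: -176.6° → -90.8°, shortest Δλ = 85.8° (east) — does not cross 180°.
Leg 2: -90.8° → -31.5°, shortest Δλ = 59.3° (east) — does not cross 180°.
Leg 3: -31.5° → -54.7°, shortest Δλ = -23.2° (west) — does not cross 180°.
Leg 4: -54.7° → -74.3°, shortest Δλ = -19.6° (west) — does not cross 180°.
Total crossings: 0.

0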